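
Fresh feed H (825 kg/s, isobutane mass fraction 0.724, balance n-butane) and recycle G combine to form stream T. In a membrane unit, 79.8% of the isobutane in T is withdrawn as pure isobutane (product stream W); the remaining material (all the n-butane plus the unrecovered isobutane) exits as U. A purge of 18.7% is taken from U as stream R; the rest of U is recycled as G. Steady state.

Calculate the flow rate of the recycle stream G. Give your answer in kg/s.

n-butane enters only via H and leaves only via the purge: 825×0.276 = 0.187×(n-butane in U), and the membrane unit passes all n-butane, so n-butane in T = n-butane in U = 1217.6 kg/s.
isobutane in T: m_A = 825×0.724 + (1−0.187)·(1−0.798)·m_A, so m_A = 597.3/0.8358 = 714.67 kg/s.
U = (1−0.798)×714.67 + 1217.6 = 1362 kg/s.
Recycle G = (1−0.187)×1362 = 1107.3 kg/s.

1107 kg/s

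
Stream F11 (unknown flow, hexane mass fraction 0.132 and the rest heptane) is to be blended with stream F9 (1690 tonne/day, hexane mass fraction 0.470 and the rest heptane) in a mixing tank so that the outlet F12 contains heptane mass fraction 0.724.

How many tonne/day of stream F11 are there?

2277 tonne/day

Let F11 be the unknown flow. Total out = 1690 + F11.
heptane balance: 895.7 + 0.868·F11 = 0.724·(1690 + F11)
(0.868 − 0.724)·F11 = 0.724×1690 − 895.7 = 327.86
F11 = 327.86 / 0.144 = 2276.8 tonne/day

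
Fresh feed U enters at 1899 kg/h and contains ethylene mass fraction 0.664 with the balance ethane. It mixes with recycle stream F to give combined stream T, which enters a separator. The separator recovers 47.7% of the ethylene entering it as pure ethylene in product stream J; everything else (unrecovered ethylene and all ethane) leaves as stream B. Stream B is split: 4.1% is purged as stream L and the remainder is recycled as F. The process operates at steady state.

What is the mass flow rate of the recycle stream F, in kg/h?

ethane enters only via U and leaves only via the purge: 1899×0.336 = 0.041×(ethane in B), and the separator passes all ethane, so ethane in T = ethane in B = 15563 kg/h.
ethylene in T: m_A = 1899×0.664 + (1−0.041)·(1−0.477)·m_A, so m_A = 1260.9/0.4984 = 2529.7 kg/h.
B = (1−0.477)×2529.7 + 15563 = 16886 kg/h.
Recycle F = (1−0.041)×16886 = 16193 kg/h.

16190 kg/h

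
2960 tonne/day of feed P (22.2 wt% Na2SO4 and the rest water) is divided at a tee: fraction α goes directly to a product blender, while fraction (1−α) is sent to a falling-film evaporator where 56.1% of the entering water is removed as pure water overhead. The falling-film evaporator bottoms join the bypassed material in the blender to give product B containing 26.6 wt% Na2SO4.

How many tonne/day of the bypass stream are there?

1838 tonne/day

All 2960×0.222 = 657.12 tonne/day of Na2SO4 reaches B, so B = 657.12/0.266 = 2470.4 tonne/day and vapour = 489.62 tonne/day.
The evaporator receives (1−α)·2960 of feed at 0.778 water and removes 0.561 of that water:
0.561×0.778×(1−α)×2960 = 489.62
(1−α) = 489.62/1291.9 = 0.3790;  α = 0.6210.
Bypass flow = 0.6210×2960 = 1838.2 tonne/day.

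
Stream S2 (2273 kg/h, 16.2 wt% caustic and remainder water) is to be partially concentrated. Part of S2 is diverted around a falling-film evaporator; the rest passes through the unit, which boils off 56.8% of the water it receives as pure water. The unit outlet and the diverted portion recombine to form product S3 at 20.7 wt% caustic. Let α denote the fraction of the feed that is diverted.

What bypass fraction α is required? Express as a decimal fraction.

All 2273×0.162 = 368.23 kg/h of caustic reaches S3, so S3 = 368.23/0.207 = 1778.9 kg/h and vapour = 494.13 kg/h.
The evaporator receives (1−α)·2273 of feed at 0.838 water and removes 0.568 of that water:
0.568×0.838×(1−α)×2273 = 494.13
(1−α) = 494.13/1081.9 = 0.4567;  α = 0.5433.

0.543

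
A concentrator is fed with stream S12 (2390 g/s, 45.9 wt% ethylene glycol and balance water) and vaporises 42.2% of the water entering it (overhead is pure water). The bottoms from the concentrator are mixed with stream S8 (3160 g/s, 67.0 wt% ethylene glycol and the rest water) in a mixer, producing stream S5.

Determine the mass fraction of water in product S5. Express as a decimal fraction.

0.358

Vapour removed = 0.422×0.541×2390 = 545.64 g/s; concentrate = 1844.4 g/s.
water reaching the mixer = 747.35 (from concentrate) + 3160×0.330 = 1790.1 g/s.
Product flow = 1844.4 + 3160 = 5004.4 g/s; water fraction = 0.358.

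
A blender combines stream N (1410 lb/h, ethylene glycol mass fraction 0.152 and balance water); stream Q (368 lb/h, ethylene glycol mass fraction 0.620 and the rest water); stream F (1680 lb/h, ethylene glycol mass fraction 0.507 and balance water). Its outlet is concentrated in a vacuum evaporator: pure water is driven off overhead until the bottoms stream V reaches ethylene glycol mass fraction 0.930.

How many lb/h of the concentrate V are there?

ethylene glycol entering = 1410×0.152 + 368×0.620 + 1680×0.507 = 1294.2 lb/h.
All ethylene glycol reports to V, so V = 1294.2/0.930 = 1391.7 lb/h.

1392 lb/h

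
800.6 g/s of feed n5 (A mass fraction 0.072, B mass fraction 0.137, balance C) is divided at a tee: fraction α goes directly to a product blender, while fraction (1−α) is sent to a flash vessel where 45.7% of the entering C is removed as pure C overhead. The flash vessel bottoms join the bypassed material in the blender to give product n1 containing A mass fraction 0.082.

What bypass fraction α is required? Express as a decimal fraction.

All 800.6×0.072 = 57.643 g/s of A reaches n1, so n1 = 57.643/0.082 = 702.97 g/s and vapour = 97.634 g/s.
The evaporator receives (1−α)·800.6 of feed at 0.791 C and removes 0.457 of that C:
0.457×0.791×(1−α)×800.6 = 97.634
(1−α) = 97.634/289.41 = 0.3374;  α = 0.6626.

0.663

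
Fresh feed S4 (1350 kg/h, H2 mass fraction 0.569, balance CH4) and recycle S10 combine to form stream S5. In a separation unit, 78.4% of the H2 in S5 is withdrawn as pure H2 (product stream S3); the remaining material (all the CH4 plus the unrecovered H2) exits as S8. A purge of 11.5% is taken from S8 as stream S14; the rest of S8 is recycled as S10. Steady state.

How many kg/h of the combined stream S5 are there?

6009 kg/h

CH4 enters only via S4 and leaves only via the purge: 1350×0.431 = 0.115×(CH4 in S8), and the separation unit passes all CH4, so CH4 in S5 = CH4 in S8 = 5059.6 kg/h.
H2 in S5: m_A = 1350×0.569 + (1−0.115)·(1−0.784)·m_A, so m_A = 768.15/0.8088 = 949.69 kg/h.
S5 = 949.69 + 5059.6 = 6009.3 kg/h.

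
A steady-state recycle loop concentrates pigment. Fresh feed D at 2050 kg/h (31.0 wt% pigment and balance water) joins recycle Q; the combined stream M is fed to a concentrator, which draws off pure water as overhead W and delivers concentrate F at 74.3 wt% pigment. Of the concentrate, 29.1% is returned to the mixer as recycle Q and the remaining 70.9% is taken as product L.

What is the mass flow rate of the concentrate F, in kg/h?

Overall pigment balance (none leaves overhead): pigment in fresh feed = pigment in product, i.e. 2050×0.310 = (1−0.291)·F·0.743.
F = 635.5/(0.743×0.709) = 1206.4 kg/h.

1206 kg/h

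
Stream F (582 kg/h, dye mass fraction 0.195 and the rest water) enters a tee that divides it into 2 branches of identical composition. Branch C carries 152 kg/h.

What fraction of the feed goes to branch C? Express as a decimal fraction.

Fraction to C = 152/582 = 0.2612.

0.261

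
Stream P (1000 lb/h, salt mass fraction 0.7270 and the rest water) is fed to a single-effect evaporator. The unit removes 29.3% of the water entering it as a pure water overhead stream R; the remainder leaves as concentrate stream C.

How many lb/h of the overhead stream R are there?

79.99 lb/h

water entering = 1000×0.273 = 273 lb/h; overhead removed = 0.293×273 = 79.989 lb/h.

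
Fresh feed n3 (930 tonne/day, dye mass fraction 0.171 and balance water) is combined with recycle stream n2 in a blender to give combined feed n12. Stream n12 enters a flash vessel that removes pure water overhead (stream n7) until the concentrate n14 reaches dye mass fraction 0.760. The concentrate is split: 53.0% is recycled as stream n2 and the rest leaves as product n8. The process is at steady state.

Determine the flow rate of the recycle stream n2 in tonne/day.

236 tonne/day

Overall dye balance (none leaves overhead): dye in fresh feed = dye in product, i.e. 930×0.171 = (1−0.530)·n14·0.760.
n14 = 159.03/(0.760×0.470) = 445.21 tonne/day.
Recycle n2 = 0.530×445.21 = 235.96 tonne/day.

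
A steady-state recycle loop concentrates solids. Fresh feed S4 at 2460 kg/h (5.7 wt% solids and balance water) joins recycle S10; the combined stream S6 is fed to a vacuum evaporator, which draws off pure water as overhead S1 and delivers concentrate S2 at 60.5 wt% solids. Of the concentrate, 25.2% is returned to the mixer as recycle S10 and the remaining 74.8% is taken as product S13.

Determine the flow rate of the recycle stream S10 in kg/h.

78.08 kg/h

Overall solids balance (none leaves overhead): solids in fresh feed = solids in product, i.e. 2460×0.057 = (1−0.252)·S2·0.605.
S2 = 140.22/(0.605×0.748) = 309.85 kg/h.
Recycle S10 = 0.252×309.85 = 78.082 kg/h.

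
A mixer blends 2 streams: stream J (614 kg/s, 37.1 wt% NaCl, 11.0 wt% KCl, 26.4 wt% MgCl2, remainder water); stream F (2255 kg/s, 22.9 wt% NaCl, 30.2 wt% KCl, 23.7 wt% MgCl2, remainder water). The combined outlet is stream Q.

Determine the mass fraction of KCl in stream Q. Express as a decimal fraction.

Total flow out = 614 + 2255 = 2869 kg/s.
KCl in = 614×0.110 + 2255×0.302 = 748.55 kg/s.
KCl mass fraction in Q = 748.55/2869 = 0.261.

0.261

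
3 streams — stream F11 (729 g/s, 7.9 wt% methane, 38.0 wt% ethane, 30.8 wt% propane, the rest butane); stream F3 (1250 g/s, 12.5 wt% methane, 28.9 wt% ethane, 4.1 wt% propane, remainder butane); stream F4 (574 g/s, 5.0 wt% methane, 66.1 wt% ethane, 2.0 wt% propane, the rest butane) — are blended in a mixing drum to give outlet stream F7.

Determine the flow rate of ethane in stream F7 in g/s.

ethane out = ethane in = 729×0.380 + 1250×0.289 + 574×0.661 = 1017.7 g/s.

1018 g/s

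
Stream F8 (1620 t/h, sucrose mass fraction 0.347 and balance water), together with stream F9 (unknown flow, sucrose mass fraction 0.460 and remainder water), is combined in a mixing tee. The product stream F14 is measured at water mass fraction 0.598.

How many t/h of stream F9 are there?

Let F9 be the unknown flow. Total out = 1620 + F9.
water balance: 1057.9 + 0.540·F9 = 0.598·(1620 + F9)
(0.540 − 0.598)·F9 = 0.598×1620 − 1057.9 = -89.1
F9 = -89.1 / -0.058 = 1536.2 t/h

1536 t/h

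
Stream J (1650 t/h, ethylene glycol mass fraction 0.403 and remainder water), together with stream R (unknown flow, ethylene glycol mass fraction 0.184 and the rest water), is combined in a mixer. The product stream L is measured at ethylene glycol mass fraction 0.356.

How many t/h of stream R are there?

Let R be the unknown flow. Total out = 1650 + R.
ethylene glycol balance: 664.95 + 0.184·R = 0.356·(1650 + R)
(0.184 − 0.356)·R = 0.356×1650 − 664.95 = -77.55
R = -77.55 / -0.172 = 450.87 t/h

450.9 t/h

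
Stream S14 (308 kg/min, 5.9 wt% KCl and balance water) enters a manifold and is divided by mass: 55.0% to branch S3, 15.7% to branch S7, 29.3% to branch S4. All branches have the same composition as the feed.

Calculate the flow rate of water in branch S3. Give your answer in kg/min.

159.4 kg/min

Branch S3 total = 0.550×308 = 169.4 kg/min.
water in S3 = 0.941×169.4 = 159.41 kg/min.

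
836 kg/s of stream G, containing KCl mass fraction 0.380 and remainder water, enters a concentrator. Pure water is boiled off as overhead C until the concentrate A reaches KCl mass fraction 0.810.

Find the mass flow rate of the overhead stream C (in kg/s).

443.8 kg/s

KCl is conserved: 836×0.380 = 317.68 kg/s all reports to the concentrate.
Concentrate = 317.68/(target fraction) = 392.2 kg/s.
Overhead = 836 − 392.2 = 443.8 kg/s.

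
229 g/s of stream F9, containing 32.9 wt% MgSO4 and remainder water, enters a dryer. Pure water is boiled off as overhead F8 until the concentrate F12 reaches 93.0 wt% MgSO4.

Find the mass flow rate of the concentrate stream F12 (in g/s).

81.01 g/s

MgSO4 is conserved: 229×0.329 = 75.341 g/s all reports to the concentrate.
Concentrate = 75.341/(target fraction) = 81.012 g/s.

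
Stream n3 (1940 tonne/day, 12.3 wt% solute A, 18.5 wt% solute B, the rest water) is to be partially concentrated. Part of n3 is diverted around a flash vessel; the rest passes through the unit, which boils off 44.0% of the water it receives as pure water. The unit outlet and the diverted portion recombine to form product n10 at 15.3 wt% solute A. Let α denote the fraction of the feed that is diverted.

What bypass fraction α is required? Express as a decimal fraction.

All 1940×0.123 = 238.62 tonne/day of solute A reaches n10, so n10 = 238.62/0.153 = 1559.6 tonne/day and vapour = 380.39 tonne/day.
The evaporator receives (1−α)·1940 of feed at 0.692 water and removes 0.440 of that water:
0.440×0.692×(1−α)×1940 = 380.39
(1−α) = 380.39/590.69 = 0.6440;  α = 0.3560.

0.356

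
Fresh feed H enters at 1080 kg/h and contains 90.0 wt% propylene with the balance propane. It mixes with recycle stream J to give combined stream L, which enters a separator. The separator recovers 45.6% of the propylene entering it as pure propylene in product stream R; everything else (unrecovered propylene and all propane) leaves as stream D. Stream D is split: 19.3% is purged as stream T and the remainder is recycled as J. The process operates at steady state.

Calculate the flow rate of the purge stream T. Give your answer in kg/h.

289.9 kg/h

propane enters only via H and leaves only via the purge: 1080×0.100 = 0.193×(propane in D), and the separator passes all propane, so propane in L = propane in D = 559.59 kg/h.
propylene in L: m_A = 1080×0.900 + (1−0.193)·(1−0.456)·m_A, so m_A = 972/0.5610 = 1732.6 kg/h.
D = (1−0.456)×1732.6 + 559.59 = 1502.1 kg/h.
Purge T = 0.193×1502.1 = 289.91 kg/h.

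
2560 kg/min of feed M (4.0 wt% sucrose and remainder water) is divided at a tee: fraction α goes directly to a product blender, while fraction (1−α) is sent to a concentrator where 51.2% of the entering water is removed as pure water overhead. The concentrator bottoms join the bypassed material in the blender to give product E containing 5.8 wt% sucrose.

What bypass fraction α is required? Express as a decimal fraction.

All 2560×0.040 = 102.4 kg/min of sucrose reaches E, so E = 102.4/0.058 = 1765.5 kg/min and vapour = 794.48 kg/min.
The evaporator receives (1−α)·2560 of feed at 0.960 water and removes 0.512 of that water:
0.512×0.960×(1−α)×2560 = 794.48
(1−α) = 794.48/1258.3 = 0.6314;  α = 0.3686.

0.369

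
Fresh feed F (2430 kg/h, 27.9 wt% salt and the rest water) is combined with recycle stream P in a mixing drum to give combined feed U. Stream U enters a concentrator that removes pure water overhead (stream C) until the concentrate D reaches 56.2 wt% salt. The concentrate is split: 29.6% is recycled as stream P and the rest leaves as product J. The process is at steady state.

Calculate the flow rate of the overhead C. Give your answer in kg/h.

1224 kg/h

Overall salt balance (none leaves overhead): salt in fresh feed = salt in product, i.e. 2430×0.279 = (1−0.296)·D·0.562.
D = 677.97/(0.562×0.704) = 1713.6 kg/h.
Recycle P = 0.296×1713.6 = 507.22 kg/h.
Combined feed U = 2430 + 507.22 = 2937.2 kg/h.
Overhead C = U − D = 2937.2 − 1713.6 = 1223.6 kg/h.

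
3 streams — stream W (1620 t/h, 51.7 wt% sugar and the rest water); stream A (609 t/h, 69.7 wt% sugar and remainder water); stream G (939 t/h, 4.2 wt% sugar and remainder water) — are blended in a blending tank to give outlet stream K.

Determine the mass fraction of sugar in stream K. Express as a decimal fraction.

0.411

Total flow out = 1620 + 609 + 939 = 3168 t/h.
sugar in = 1620×0.517 + 609×0.697 + 939×0.042 = 1301.5 t/h.
sugar mass fraction in K = 1301.5/3168 = 0.411.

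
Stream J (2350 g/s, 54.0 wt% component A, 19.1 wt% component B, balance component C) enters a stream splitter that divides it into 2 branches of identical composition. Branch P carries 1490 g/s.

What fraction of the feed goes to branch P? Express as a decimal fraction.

0.634

Fraction to P = 1490/2350 = 0.6340.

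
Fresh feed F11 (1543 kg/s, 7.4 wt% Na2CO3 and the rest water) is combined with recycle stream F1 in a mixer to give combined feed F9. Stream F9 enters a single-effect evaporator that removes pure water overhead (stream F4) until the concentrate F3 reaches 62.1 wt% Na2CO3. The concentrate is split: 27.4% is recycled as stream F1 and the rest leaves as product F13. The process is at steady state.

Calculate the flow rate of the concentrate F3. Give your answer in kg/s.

253.3 kg/s

Overall Na2CO3 balance (none leaves overhead): Na2CO3 in fresh feed = Na2CO3 in product, i.e. 1543×0.074 = (1−0.274)·F3·0.621.
F3 = 114.18/(0.621×0.726) = 253.26 kg/s.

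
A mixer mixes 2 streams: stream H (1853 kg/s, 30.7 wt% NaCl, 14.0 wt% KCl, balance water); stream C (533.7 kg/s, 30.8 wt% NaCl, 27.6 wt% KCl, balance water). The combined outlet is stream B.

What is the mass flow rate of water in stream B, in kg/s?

1247 kg/s

water out = water in = 1853×0.553 + 533.7×0.416 = 1246.7 kg/s.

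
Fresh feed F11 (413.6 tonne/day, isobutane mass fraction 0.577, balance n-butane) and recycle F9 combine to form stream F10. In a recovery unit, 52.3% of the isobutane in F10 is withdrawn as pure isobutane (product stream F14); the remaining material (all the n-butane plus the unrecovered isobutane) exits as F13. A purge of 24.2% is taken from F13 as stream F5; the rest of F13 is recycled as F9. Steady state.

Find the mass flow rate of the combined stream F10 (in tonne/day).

n-butane enters only via F11 and leaves only via the purge: 413.6×0.423 = 0.242×(n-butane in F13), and the recovery unit passes all n-butane, so n-butane in F10 = n-butane in F13 = 722.95 tonne/day.
isobutane in F10: m_A = 413.6×0.577 + (1−0.242)·(1−0.523)·m_A, so m_A = 238.65/0.6384 = 373.8 tonne/day.
F10 = 373.8 + 722.95 = 1096.7 tonne/day.

1097 tonne/day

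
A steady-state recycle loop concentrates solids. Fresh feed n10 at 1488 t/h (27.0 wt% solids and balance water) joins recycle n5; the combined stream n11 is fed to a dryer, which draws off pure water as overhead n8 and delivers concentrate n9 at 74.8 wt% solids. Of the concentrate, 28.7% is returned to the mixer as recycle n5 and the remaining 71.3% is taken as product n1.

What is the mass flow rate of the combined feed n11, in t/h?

1704 t/h

Overall solids balance (none leaves overhead): solids in fresh feed = solids in product, i.e. 1488×0.270 = (1−0.287)·n9·0.748.
n9 = 401.76/(0.748×0.713) = 753.31 t/h.
Recycle n5 = 0.287×753.31 = 216.2 t/h.
Combined feed n11 = 1488 + 216.2 = 1704.2 t/h.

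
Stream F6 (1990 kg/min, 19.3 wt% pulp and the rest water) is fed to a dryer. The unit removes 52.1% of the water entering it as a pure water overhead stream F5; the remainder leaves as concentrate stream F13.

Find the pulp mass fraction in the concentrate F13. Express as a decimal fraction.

0.333

pulp is not removed: 1990×0.193 = 384.07 kg/min of pulp enters F13.
water entering = 1990×0.807 = 1605.9 kg/min; overhead removed = 0.521×1605.9 = 836.69 kg/min.
Concentrate = 1990 − 836.69 = 1153.3 kg/min.
Mass fraction = 384.07/1153.3 = 0.333.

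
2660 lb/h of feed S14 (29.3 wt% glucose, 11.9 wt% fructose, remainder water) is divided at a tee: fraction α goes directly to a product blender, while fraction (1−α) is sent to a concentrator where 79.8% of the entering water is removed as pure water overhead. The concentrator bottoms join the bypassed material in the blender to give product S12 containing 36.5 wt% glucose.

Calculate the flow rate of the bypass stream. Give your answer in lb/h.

1542 lb/h

All 2660×0.293 = 779.38 lb/h of glucose reaches S12, so S12 = 779.38/0.365 = 2135.3 lb/h and vapour = 524.71 lb/h.
The evaporator receives (1−α)·2660 of feed at 0.588 water and removes 0.798 of that water:
0.798×0.588×(1−α)×2660 = 524.71
(1−α) = 524.71/1248.1 = 0.4204;  α = 0.5796.
Bypass flow = 0.5796×2660 = 1541.7 lb/h.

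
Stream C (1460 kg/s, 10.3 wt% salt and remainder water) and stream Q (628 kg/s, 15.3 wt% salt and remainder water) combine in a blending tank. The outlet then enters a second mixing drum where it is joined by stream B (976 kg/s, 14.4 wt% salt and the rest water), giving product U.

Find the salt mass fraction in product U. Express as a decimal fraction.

0.1263

Overall, product flow = 3064 kg/s.
salt in = 1460×0.103 + 628×0.153 + 976×0.144 = 387.01 kg/s.
salt fraction in U = 0.1263.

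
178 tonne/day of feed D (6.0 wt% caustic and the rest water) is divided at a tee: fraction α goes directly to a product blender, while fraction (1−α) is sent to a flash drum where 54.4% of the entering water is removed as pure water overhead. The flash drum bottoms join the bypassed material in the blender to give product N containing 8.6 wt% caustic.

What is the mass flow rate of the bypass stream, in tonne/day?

72.76 tonne/day

All 178×0.060 = 10.68 tonne/day of caustic reaches N, so N = 10.68/0.086 = 124.19 tonne/day and vapour = 53.814 tonne/day.
The evaporator receives (1−α)·178 of feed at 0.940 water and removes 0.544 of that water:
0.544×0.940×(1−α)×178 = 53.814
(1−α) = 53.814/91.022 = 0.5912;  α = 0.4088.
Bypass flow = 0.4088×178 = 72.763 tonne/day.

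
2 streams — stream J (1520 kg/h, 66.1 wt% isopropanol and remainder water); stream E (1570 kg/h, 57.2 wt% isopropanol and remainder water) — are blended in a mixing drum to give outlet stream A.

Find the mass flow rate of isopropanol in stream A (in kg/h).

1903 kg/h

isopropanol out = isopropanol in = 1520×0.661 + 1570×0.572 = 1902.8 kg/h.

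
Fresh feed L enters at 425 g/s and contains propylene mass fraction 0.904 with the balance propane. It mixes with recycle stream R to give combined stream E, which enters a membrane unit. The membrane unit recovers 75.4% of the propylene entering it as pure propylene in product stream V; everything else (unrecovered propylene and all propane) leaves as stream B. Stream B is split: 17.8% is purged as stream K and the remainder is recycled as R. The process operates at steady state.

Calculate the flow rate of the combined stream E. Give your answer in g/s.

propane enters only via L and leaves only via the purge: 425×0.096 = 0.178×(propane in B), and the membrane unit passes all propane, so propane in E = propane in B = 229.21 g/s.
propylene in E: m_A = 425×0.904 + (1−0.178)·(1−0.754)·m_A, so m_A = 384.2/0.7978 = 481.58 g/s.
E = 481.58 + 229.21 = 710.8 g/s.

710.8 g/s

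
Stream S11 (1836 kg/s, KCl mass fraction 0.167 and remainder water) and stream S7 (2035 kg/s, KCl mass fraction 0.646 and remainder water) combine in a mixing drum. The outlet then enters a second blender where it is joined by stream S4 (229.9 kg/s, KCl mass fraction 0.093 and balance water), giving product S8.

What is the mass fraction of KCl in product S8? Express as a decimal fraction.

Overall, product flow = 4100.9 kg/s.
KCl in = 1836×0.167 + 2035×0.646 + 229.9×0.093 = 1642.6 kg/s.
KCl fraction in S8 = 0.401.

0.401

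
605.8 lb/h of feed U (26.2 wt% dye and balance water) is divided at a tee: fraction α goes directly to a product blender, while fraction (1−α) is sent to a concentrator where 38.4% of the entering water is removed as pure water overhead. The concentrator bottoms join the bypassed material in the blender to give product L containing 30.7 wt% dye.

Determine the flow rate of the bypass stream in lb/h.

All 605.8×0.262 = 158.72 lb/h of dye reaches L, so L = 158.72/0.307 = 517 lb/h and vapour = 88.798 lb/h.
The evaporator receives (1−α)·605.8 of feed at 0.738 water and removes 0.384 of that water:
0.384×0.738×(1−α)×605.8 = 88.798
(1−α) = 88.798/171.68 = 0.5172;  α = 0.4828.
Bypass flow = 0.4828×605.8 = 292.46 lb/h.

292.5 lb/h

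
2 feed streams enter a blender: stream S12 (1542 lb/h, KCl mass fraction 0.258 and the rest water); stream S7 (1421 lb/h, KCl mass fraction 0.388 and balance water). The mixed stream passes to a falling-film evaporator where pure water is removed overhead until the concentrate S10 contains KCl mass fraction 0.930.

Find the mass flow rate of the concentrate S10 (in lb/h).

KCl entering = 1542×0.258 + 1421×0.388 = 949.18 lb/h.
All KCl reports to S10, so S10 = 949.18/0.930 = 1020.6 lb/h.

1021 lb/h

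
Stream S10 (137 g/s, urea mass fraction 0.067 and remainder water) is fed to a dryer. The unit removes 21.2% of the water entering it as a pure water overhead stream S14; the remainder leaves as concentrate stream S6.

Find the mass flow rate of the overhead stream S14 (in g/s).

27.1 g/s

water entering = 137×0.933 = 127.82 g/s; overhead removed = 0.212×127.82 = 27.098 g/s.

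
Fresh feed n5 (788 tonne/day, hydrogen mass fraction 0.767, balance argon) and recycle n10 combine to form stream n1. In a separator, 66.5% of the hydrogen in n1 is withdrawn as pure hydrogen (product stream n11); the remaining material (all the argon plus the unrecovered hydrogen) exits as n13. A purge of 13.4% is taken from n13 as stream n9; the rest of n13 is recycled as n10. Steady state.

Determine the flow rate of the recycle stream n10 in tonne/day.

argon enters only via n5 and leaves only via the purge: 788×0.233 = 0.134×(argon in n13), and the separator passes all argon, so argon in n1 = argon in n13 = 1370.2 tonne/day.
hydrogen in n1: m_A = 788×0.767 + (1−0.134)·(1−0.665)·m_A, so m_A = 604.4/0.7099 = 851.39 tonne/day.
n13 = (1−0.665)×851.39 + 1370.2 = 1655.4 tonne/day.
Recycle n10 = (1−0.134)×1655.4 = 1433.6 tonne/day.

1434 tonne/day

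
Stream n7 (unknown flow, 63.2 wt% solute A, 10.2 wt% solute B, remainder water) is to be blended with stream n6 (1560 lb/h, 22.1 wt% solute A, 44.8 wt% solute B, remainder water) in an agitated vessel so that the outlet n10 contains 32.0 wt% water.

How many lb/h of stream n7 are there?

317.8 lb/h

Let n7 be the unknown flow. Total out = 1560 + n7.
water balance: 516.36 + 0.266·n7 = 0.320·(1560 + n7)
(0.266 − 0.320)·n7 = 0.320×1560 − 516.36 = -17.16
n7 = -17.16 / -0.054 = 317.78 lb/h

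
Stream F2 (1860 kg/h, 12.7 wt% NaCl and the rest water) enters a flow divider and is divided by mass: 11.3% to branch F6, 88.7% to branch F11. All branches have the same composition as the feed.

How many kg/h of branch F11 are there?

1650 kg/h

Branch F11 flow = 0.887×1860 = 1649.8 kg/h.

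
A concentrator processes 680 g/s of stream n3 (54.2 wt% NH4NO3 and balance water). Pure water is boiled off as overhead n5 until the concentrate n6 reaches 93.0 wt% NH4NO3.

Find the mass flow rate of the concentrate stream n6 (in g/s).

396.3 g/s

NH4NO3 is conserved: 680×0.542 = 368.56 g/s all reports to the concentrate.
Concentrate = 368.56/(target fraction) = 396.3 g/s.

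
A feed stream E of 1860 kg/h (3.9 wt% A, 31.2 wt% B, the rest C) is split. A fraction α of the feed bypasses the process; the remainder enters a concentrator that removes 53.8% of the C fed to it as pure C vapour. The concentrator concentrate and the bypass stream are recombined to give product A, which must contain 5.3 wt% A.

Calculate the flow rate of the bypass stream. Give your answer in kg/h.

452.9 kg/h

All 1860×0.039 = 72.54 kg/h of A reaches A, so A = 72.54/0.053 = 1368.7 kg/h and vapour = 491.32 kg/h.
The evaporator receives (1−α)·1860 of feed at 0.649 C and removes 0.538 of that C:
0.538×0.649×(1−α)×1860 = 491.32
(1−α) = 491.32/649.44 = 0.7565;  α = 0.2435.
Bypass flow = 0.2435×1860 = 452.86 kg/h.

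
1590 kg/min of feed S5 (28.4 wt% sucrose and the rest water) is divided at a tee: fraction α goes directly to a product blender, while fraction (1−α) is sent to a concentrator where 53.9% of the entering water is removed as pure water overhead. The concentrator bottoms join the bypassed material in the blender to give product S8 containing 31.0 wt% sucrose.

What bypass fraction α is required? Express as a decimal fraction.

0.783

All 1590×0.284 = 451.56 kg/min of sucrose reaches S8, so S8 = 451.56/0.310 = 1456.6 kg/min and vapour = 133.35 kg/min.
The evaporator receives (1−α)·1590 of feed at 0.716 water and removes 0.539 of that water:
0.539×0.716×(1−α)×1590 = 133.35
(1−α) = 133.35/613.62 = 0.2173;  α = 0.7827.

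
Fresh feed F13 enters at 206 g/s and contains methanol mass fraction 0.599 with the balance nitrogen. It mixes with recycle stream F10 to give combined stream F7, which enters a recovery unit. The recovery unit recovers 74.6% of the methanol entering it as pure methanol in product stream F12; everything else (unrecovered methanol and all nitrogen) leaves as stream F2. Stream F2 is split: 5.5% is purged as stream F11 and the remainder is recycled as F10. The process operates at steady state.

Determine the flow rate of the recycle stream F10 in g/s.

nitrogen enters only via F13 and leaves only via the purge: 206×0.401 = 0.055×(nitrogen in F2), and the recovery unit passes all nitrogen, so nitrogen in F7 = nitrogen in F2 = 1501.9 g/s.
methanol in F7: m_A = 206×0.599 + (1−0.055)·(1−0.746)·m_A, so m_A = 123.39/0.7600 = 162.37 g/s.
F2 = (1−0.746)×162.37 + 1501.9 = 1543.2 g/s.
Recycle F10 = (1−0.055)×1543.2 = 1458.3 g/s.

1458 g/s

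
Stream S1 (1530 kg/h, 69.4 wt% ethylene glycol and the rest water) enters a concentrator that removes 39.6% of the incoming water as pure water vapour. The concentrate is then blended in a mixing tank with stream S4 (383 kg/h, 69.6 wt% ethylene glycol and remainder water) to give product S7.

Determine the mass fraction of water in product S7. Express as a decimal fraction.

Vapour removed = 0.396×0.306×1530 = 185.4 kg/h; concentrate = 1344.6 kg/h.
water reaching the mixer = 282.78 (from concentrate) + 383×0.304 = 399.21 kg/h.
Product flow = 1344.6 + 383 = 1727.6 kg/h; water fraction = 0.231.

0.231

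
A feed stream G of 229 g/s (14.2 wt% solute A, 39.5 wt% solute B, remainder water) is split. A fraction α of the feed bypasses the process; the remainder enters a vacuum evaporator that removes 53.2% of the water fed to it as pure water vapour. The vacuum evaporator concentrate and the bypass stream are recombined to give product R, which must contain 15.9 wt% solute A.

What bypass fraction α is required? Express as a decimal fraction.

0.566

All 229×0.142 = 32.518 g/s of solute A reaches R, so R = 32.518/0.159 = 204.52 g/s and vapour = 24.484 g/s.
The evaporator receives (1−α)·229 of feed at 0.463 water and removes 0.532 of that water:
0.532×0.463×(1−α)×229 = 24.484
(1−α) = 24.484/56.406 = 0.4341;  α = 0.5659.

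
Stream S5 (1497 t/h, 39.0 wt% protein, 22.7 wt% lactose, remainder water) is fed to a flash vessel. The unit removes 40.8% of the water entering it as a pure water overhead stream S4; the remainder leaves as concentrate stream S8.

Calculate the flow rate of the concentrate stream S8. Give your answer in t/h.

1263 t/h

water entering = 1497×0.383 = 573.35 t/h; overhead removed = 0.408×573.35 = 233.93 t/h.
Concentrate = 1497 − 233.93 = 1263.1 t/h.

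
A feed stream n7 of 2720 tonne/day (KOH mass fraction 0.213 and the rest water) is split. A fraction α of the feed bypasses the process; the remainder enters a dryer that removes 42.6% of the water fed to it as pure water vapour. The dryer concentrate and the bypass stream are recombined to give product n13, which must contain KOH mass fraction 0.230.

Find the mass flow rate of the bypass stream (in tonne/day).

2120 tonne/day

All 2720×0.213 = 579.36 tonne/day of KOH reaches n13, so n13 = 579.36/0.230 = 2519 tonne/day and vapour = 201.04 tonne/day.
The evaporator receives (1−α)·2720 of feed at 0.787 water and removes 0.426 of that water:
0.426×0.787×(1−α)×2720 = 201.04
(1−α) = 201.04/911.91 = 0.2205;  α = 0.7795.
Bypass flow = 0.7795×2720 = 2120.3 tonne/day.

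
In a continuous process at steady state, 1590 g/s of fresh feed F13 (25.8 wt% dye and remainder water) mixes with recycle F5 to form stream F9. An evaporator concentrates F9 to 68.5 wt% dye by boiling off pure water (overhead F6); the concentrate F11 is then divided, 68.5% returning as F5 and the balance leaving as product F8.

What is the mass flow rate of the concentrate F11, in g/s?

Overall dye balance (none leaves overhead): dye in fresh feed = dye in product, i.e. 1590×0.258 = (1−0.685)·F11·0.685.
F11 = 410.22/(0.685×0.315) = 1901.1 g/s.

1901 g/s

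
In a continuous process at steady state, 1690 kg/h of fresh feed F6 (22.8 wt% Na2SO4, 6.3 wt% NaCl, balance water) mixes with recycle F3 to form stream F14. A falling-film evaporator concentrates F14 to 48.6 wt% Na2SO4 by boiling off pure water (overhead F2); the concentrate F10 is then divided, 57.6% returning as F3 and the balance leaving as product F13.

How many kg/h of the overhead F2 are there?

Overall Na2SO4 balance (none leaves overhead): Na2SO4 in fresh feed = Na2SO4 in product, i.e. 1690×0.228 = (1−0.576)·F10·0.486.
F10 = 385.32/(0.486×0.424) = 1869.9 kg/h.
Recycle F3 = 0.576×1869.9 = 1077.1 kg/h.
Combined feed F14 = 1690 + 1077.1 = 2767.1 kg/h.
Overhead F2 = F14 − F10 = 2767.1 − 1869.9 = 897.16 kg/h.

897.2 kg/h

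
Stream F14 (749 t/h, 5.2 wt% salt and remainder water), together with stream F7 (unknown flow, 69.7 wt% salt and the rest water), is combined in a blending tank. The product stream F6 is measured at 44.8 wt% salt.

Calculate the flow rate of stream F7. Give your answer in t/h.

1191 t/h

Let F7 be the unknown flow. Total out = 749 + F7.
salt balance: 38.948 + 0.697·F7 = 0.448·(749 + F7)
(0.697 − 0.448)·F7 = 0.448×749 − 38.948 = 296.6
F7 = 296.6 / 0.249 = 1191.2 t/h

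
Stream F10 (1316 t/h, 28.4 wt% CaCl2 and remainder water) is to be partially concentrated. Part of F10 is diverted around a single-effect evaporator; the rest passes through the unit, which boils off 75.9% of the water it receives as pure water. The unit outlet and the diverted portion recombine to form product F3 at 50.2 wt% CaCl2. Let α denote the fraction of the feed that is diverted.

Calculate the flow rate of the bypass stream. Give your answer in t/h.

264.4 t/h

All 1316×0.284 = 373.74 t/h of CaCl2 reaches F3, so F3 = 373.74/0.502 = 744.51 t/h and vapour = 571.49 t/h.
The evaporator receives (1−α)·1316 of feed at 0.716 water and removes 0.759 of that water:
0.759×0.716×(1−α)×1316 = 571.49
(1−α) = 571.49/715.17 = 0.7991;  α = 0.2009.
Bypass flow = 0.2009×1316 = 264.39 t/h.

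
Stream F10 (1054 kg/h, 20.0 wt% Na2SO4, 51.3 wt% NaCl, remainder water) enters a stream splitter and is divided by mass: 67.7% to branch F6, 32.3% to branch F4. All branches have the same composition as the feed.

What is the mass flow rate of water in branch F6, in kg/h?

Branch F6 total = 0.677×1054 = 713.56 kg/h.
water in F6 = 0.287×713.56 = 204.79 kg/h.

204.8 kg/h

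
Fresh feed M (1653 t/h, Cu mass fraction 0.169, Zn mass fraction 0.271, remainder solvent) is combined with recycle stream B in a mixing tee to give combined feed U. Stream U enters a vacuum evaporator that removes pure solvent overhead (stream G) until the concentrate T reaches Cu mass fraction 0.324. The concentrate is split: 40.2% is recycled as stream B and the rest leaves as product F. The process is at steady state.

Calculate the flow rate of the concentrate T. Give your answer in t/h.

1442 t/h

Overall Cu balance (none leaves overhead): Cu in fresh feed = Cu in product, i.e. 1653×0.169 = (1−0.402)·T·0.324.
T = 279.36/(0.324×0.598) = 1441.8 t/h.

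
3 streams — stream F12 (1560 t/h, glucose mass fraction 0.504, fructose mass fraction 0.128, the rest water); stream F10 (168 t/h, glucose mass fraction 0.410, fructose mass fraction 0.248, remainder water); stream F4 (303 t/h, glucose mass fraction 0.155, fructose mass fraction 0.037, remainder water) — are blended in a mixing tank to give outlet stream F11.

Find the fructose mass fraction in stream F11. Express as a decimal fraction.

0.124

Total flow out = 1560 + 168 + 303 = 2031 t/h.
fructose in = 1560×0.128 + 168×0.248 + 303×0.037 = 252.56 t/h.
fructose mass fraction in F11 = 252.56/2031 = 0.124.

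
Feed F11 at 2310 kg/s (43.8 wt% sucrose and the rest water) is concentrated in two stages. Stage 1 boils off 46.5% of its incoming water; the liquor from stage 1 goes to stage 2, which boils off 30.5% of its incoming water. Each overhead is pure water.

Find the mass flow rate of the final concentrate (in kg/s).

water in feed = 2310×0.562 = 1298.2 kg/s.
After stage 1: water left = (1−0.465)×1298.2 = 694.55; stream total = 1706.3 kg/s.
After stage 2: water left = (1−0.305)×694.55 = 482.71; final concentrate = 1494.5 kg/s.

1494 kg/s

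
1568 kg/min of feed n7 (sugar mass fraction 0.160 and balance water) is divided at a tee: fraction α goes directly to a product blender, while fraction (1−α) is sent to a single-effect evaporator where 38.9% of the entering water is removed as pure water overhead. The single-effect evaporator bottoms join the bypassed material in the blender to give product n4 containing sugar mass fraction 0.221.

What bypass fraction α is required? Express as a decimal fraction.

0.155

All 1568×0.160 = 250.88 kg/min of sugar reaches n4, so n4 = 250.88/0.221 = 1135.2 kg/min and vapour = 432.8 kg/min.
The evaporator receives (1−α)·1568 of feed at 0.840 water and removes 0.389 of that water:
0.389×0.840×(1−α)×1568 = 432.8
(1−α) = 432.8/512.36 = 0.8447;  α = 0.1553.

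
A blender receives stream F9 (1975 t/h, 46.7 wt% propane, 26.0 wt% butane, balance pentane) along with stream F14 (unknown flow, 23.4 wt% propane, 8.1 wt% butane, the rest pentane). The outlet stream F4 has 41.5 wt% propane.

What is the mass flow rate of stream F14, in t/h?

567.4 t/h

Let F14 be the unknown flow. Total out = 1975 + F14.
propane balance: 922.33 + 0.234·F14 = 0.415·(1975 + F14)
(0.234 − 0.415)·F14 = 0.415×1975 − 922.33 = -102.7
F14 = -102.7 / -0.181 = 567.4 t/h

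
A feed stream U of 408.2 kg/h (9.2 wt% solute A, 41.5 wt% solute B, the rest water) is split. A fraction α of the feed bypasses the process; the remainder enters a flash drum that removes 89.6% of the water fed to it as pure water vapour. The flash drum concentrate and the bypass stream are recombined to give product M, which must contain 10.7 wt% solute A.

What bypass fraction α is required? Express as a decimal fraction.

All 408.2×0.092 = 37.554 kg/h of solute A reaches M, so M = 37.554/0.107 = 350.98 kg/h and vapour = 57.224 kg/h.
The evaporator receives (1−α)·408.2 of feed at 0.493 water and removes 0.896 of that water:
0.896×0.493×(1−α)×408.2 = 57.224
(1−α) = 57.224/180.31 = 0.3174;  α = 0.6826.

0.683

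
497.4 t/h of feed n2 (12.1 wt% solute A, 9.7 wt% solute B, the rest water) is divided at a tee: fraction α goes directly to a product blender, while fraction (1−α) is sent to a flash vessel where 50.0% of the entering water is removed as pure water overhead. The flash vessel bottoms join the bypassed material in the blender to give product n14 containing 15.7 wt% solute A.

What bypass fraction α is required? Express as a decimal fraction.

0.414

All 497.4×0.121 = 60.185 t/h of solute A reaches n14, so n14 = 60.185/0.157 = 383.35 t/h and vapour = 114.05 t/h.
The evaporator receives (1−α)·497.4 of feed at 0.782 water and removes 0.500 of that water:
0.500×0.782×(1−α)×497.4 = 114.05
(1−α) = 114.05/194.48 = 0.5864;  α = 0.4136.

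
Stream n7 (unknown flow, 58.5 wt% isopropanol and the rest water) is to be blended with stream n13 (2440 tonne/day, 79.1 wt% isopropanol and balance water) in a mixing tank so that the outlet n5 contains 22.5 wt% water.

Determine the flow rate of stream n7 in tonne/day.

205.5 tonne/day

Let n7 be the unknown flow. Total out = 2440 + n7.
water balance: 509.96 + 0.415·n7 = 0.225·(2440 + n7)
(0.415 − 0.225)·n7 = 0.225×2440 − 509.96 = 39.04
n7 = 39.04 / 0.190 = 205.47 tonne/day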